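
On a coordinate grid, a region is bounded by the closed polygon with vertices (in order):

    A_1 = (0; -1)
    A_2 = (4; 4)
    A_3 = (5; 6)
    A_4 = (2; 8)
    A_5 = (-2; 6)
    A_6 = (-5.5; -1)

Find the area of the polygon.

Apply the shoelace (surveyor's) formula: 2A = Σ (x_i·y_{i+1} − x_{i+1}·y_i), indices taken mod 6.
Σ = (4) + (4) + (28) + (28) + (35) + (5.5) = 104.5
Area = |Σ|/2 = 52.25.

52.25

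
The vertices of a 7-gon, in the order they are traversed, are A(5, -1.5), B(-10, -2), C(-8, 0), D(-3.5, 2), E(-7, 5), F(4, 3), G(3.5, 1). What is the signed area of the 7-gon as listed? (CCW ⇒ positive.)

Cross-terms: -25, -16, -16, -3.5, -41, -6.5, -10.25  ⇒  Σ = -118.25
Signed area = Σ/2 = -59.125 (negative ⇒ clockwise traversal).

-59.125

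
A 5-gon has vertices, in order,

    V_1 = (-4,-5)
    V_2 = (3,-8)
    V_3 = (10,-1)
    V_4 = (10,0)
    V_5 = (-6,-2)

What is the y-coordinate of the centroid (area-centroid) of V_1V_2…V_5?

-3.5

Apply Gauss's area formula. First the cross-terms c_i = x_i·y_{i+1} − x_{i+1}·y_i:
  47, 77, 10, -20, 22  ⇒  2A = 136, A = 68.
Then Σ (y_i + y_{i+1})·c_i = -1428, so ȳ = -1428 / (6·68) = -3.5.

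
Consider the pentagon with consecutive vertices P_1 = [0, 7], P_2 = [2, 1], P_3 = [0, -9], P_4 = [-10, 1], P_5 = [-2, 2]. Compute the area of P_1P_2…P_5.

77

Apply the surveyor's formula: 2A = Σ (x_i·y_{i+1} − x_{i+1}·y_i), indices taken mod 5.
P_1→P_2: (0)(1) − (2)(7) = -14
P_2→P_3: (2)(-9) − (0)(1) = -18
P_3→P_4: (0)(1) − (-10)(-9) = -90
P_4→P_5: (-10)(2) − (-2)(1) = -18
P_5→P_1: (-2)(7) − (0)(2) = -14
Σ = -154
Area = |Σ|/2 = 77.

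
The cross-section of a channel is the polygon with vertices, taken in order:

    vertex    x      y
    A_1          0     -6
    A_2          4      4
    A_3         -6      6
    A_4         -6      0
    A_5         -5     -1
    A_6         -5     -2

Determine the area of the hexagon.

74.5

Apply the shoelace (surveyor's) formula: 2A = Σ (x_i·y_{i+1} − x_{i+1}·y_i), indices taken mod 6.
A_1→A_2: (0)(4) − (4)(-6) = 24
A_2→A_3: (4)(6) − (-6)(4) = 48
A_3→A_4: (-6)(0) − (-6)(6) = 36
A_4→A_5: (-6)(-1) − (-5)(0) = 6
A_5→A_6: (-5)(-2) − (-5)(-1) = 5
A_6→A_1: (-5)(-6) − (0)(-2) = 30
Σ = 149
Area = |Σ|/2 = 74.5.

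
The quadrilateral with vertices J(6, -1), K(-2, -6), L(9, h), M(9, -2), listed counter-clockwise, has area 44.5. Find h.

-8

Write out the shoelace sum; only the two edges meeting at L involve h:
2·Area = [((-2)·h − 9·(-6)) + (9·(-2) − 9·h)] + -35
       = -11·h + 1 = 89
⇒ h = -8.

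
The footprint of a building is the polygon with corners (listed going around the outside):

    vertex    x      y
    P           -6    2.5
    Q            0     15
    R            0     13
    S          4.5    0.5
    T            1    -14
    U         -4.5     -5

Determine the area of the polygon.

160.625

Apply the surveyor's formula: 2A = Σ (x_i·y_{i+1} − x_{i+1}·y_i), indices taken mod 6.
Σ = (-90) + (0) + (-58.5) + (-63.5) + (-68) + (-41.25) = -321.25
Area = |Σ|/2 = 160.625.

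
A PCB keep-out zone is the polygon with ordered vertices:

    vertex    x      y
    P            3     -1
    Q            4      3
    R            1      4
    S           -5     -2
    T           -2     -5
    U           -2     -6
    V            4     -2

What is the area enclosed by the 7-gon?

48.5

Apply the shoelace (surveyor's) formula: 2A = Σ (x_i·y_{i+1} − x_{i+1}·y_i), indices taken mod 7.
Cross-terms: 13, 13, 18, 21, 2, 28, 2  ⇒  Σ = 97
Area = |Σ|/2 = 48.5.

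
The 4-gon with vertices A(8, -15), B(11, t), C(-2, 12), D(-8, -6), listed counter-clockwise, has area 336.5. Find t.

10

The doubled signed area Σ (x_i y_{i+1} − x_{i+1} y_i) is linear in t.
With t=0 it equals 573; the coefficient of t is 10 (from the two edges through B).
So 10·t + 573 = 2·336.5 = 673 ⇒ t = 10.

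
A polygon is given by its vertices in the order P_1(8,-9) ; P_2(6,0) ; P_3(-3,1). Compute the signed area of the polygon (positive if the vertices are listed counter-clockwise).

Σ = (54) + (6) + (19) = 79
Signed area = Σ/2 = 39.5 (positive ⇒ counter-clockwise traversal).

39.5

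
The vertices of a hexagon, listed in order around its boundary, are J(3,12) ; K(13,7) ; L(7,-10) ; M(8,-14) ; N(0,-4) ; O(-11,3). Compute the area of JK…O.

Apply the shoelace (surveyor's) formula: 2A = Σ (x_i·y_{i+1} − x_{i+1}·y_i), indices taken mod 6.
Cross-terms: -135, -179, -18, -32, -44, -141  ⇒  Σ = -549
Area = |Σ|/2 = 274.5.

274.5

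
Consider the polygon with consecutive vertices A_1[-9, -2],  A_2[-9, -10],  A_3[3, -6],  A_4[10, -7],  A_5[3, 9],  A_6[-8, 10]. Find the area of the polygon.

Σ = (72) + (84) + (39) + (111) + (102) + (106) = 514
Area = |Σ|/2 = 257.

257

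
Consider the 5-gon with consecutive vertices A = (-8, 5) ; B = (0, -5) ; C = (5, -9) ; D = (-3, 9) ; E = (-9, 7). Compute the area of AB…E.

Apply the surveyor's formula: 2A = Σ (x_i·y_{i+1} − x_{i+1}·y_i), indices taken mod 5.
Σ = (40) + (25) + (18) + (60) + (11) = 154
Area = |Σ|/2 = 77.

77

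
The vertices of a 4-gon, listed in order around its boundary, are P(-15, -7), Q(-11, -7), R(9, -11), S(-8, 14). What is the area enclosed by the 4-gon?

Apply the shoelace formula: 2A = Σ (x_i·y_{i+1} − x_{i+1}·y_i), indices taken mod 4.
Σ = (28) + (184) + (38) + (266) = 516
Area = |Σ|/2 = 258.

258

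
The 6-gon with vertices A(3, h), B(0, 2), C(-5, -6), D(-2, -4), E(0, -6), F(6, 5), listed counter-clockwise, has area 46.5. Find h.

6

Write out the shoelace sum; only the two edges meeting at A involve h:
2·Area = [(6·h − 3·5) + (3·2 − 0·h)] + 66
       = 6·h + 57 = 93
⇒ h = 6.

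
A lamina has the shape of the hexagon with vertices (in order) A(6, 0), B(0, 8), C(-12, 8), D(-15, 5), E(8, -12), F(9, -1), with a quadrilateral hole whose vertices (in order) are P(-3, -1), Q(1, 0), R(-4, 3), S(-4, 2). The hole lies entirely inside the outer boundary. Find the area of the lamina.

Outer boundary:
Σ = (48) + (96) + (60) + (140) + (100) + (6) = 450
Area = |Σ|/2 = 225.
Hole:
Apply the shoelace formula: 2A = Σ (x_i·y_{i+1} − x_{i+1}·y_i), indices taken mod 4.
Cross-terms: 1, 3, 4, 10  ⇒  Σ = 18
Area = |Σ|/2 = 9.
Net area = 225 − 9 = 216.

216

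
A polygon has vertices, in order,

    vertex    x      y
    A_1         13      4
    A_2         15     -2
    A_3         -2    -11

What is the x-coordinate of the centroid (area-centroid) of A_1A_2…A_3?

26/3

Apply the shoelace formula. First the cross-terms c_i = x_i·y_{i+1} − x_{i+1}·y_i:
  -86, -169, 135  ⇒  2A = -120, A = -60.
Then Σ (x_i + x_{i+1})·c_i = -3120, so x̄ = -3120 / (6·(-60)) = 26/3.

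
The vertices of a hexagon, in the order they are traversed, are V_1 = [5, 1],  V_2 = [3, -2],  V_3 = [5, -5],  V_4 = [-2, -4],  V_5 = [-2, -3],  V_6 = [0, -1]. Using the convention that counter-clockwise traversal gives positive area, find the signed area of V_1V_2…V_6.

Σ = (-13) + (-5) + (-30) + (-2) + (2) + (5) = -43
Signed area = Σ/2 = -21.5 (negative ⇒ clockwise traversal).

-21.5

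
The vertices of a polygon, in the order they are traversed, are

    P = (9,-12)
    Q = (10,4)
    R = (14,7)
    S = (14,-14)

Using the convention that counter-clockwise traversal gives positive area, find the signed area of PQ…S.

Σ = (156) + (14) + (-294) + (-42) = -166
Signed area = Σ/2 = -83 (negative ⇒ clockwise traversal).

-83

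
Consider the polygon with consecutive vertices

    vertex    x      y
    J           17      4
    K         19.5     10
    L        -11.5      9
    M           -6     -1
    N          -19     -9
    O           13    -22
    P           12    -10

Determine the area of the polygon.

Σ = (92) + (290.5) + (65.5) + (35) + (535) + (134) + (218) = 1370
Area = |Σ|/2 = 685.

685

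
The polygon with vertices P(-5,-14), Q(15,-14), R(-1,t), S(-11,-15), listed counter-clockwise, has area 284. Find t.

8

Write out the shoelace sum; only the two edges meeting at R involve t:
2·Area = [(15·t − (-1)·(-14)) + ((-1)·(-15) − (-11)·t)] + 359
       = 26·t + 360 = 568
⇒ t = 8.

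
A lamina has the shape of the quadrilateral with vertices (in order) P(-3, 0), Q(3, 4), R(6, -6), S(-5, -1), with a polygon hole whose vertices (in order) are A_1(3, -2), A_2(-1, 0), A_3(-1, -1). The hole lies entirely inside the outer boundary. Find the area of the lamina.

44.5

Outer boundary:
Apply the shoelace (surveyor's) formula: 2A = Σ (x_i·y_{i+1} − x_{i+1}·y_i), indices taken mod 4.
Σ = (-12) + (-42) + (-36) + (-3) = -93
Area = |Σ|/2 = 46.5.
Hole:
Apply the shoelace formula: 2A = Σ (x_i·y_{i+1} − x_{i+1}·y_i), indices taken mod 3.
Σ = (-2) + (1) + (5) = 4
Area = |Σ|/2 = 2.
Net area = 46.5 − 2 = 44.5.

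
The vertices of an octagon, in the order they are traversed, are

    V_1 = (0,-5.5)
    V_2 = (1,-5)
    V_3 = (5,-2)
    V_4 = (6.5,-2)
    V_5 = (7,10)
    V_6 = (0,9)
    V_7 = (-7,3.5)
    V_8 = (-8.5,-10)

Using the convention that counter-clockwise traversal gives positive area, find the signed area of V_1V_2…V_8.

191.5

Apply the surveyor's formula: 2A = Σ (x_i·y_{i+1} − x_{i+1}·y_i), indices taken mod 8.
Cross-terms: 5.5, 23, 3, 79, 63, 63, 99.75, 46.75  ⇒  Σ = 383
Signed area = Σ/2 = 191.5 (positive ⇒ counter-clockwise traversal).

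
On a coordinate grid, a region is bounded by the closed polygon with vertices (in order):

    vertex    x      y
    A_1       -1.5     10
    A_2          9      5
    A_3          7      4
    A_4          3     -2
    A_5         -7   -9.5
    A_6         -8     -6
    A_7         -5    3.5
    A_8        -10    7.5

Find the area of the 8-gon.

Apply the surveyor's formula: 2A = Σ (x_i·y_{i+1} − x_{i+1}·y_i), indices taken mod 8.
Cross-terms: -97.5, 1, -26, -42.5, -34, -58, -2.5, -88.75  ⇒  Σ = -348.25
Area = |Σ|/2 = 174.125.

174.125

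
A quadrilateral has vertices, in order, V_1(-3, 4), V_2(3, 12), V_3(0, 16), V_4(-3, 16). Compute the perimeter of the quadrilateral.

30

|V_1V_2| = √((6)² + (8)²) = √100 = 10
|V_2V_3| = √((-3)² + (4)²) = √25 = 5
|V_3V_4| = √((-3)² + (0)²) = √9 = 3
|V_4V_1| = √((0)² + (-12)²) = √144 = 12
Perimeter = 10 + 5 + 3 + 12 = 30.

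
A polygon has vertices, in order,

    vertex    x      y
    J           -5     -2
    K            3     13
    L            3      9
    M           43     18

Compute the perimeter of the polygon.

|JK| = √((8)² + (15)²) = √289 = 17
|KL| = √((0)² + (-4)²) = √16 = 4
|LM| = √((40)² + (9)²) = √1681 = 41
|MJ| = √((-48)² + (-20)²) = √2704 = 52
Perimeter = 17 + 4 + 41 + 52 = 114.

114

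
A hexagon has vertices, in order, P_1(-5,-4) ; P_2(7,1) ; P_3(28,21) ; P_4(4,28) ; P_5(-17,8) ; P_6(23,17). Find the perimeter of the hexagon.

172

|P_1P_2| = √((12)² + (5)²) = √169 = 13
|P_2P_3| = √((21)² + (20)²) = √841 = 29
|P_3P_4| = √((-24)² + (7)²) = √625 = 25
|P_4P_5| = √((-21)² + (-20)²) = √841 = 29
|P_5P_6| = √((40)² + (9)²) = √1681 = 41
|P_6P_1| = √((-28)² + (-21)²) = √1225 = 35
Perimeter = 13 + 29 + 25 + 29 + 41 + 35 = 172.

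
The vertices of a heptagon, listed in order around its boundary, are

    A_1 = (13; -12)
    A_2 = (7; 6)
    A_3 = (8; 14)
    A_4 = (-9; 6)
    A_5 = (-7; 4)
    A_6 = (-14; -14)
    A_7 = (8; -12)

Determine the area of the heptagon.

443

Apply the shoelace formula: 2A = Σ (x_i·y_{i+1} − x_{i+1}·y_i), indices taken mod 7.
A_1→A_2: (13)(6) − (7)(-12) = 162
A_2→A_3: (7)(14) − (8)(6) = 50
A_3→A_4: (8)(6) − (-9)(14) = 174
A_4→A_5: (-9)(4) − (-7)(6) = 6
A_5→A_6: (-7)(-14) − (-14)(4) = 154
A_6→A_7: (-14)(-12) − (8)(-14) = 280
A_7→A_1: (8)(-12) − (13)(-12) = 60
Σ = 886
Area = |Σ|/2 = 443.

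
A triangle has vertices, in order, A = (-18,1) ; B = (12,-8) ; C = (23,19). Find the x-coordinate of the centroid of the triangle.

17/3

Apply Gauss's area formula. First the cross-terms c_i = x_i·y_{i+1} − x_{i+1}·y_i:
  132, 412, 365  ⇒  2A = 909, A = 454.5.
Then Σ (x_i + x_{i+1})·c_i = 15453, so x̄ = 15453 / (6·454.5) = 17/3.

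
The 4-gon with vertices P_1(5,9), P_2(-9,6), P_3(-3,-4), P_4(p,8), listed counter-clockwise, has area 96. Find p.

The doubled signed area Σ (x_i y_{i+1} − x_{i+1} y_i) is linear in p.
With p=0 it equals 101; the coefficient of p is 13 (from the two edges through P_4).
So 13·p + 101 = 2·96 = 192 ⇒ p = 7.

7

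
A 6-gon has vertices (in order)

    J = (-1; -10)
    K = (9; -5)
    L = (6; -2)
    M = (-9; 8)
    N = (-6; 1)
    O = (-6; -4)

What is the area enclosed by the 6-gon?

Apply the shoelace (surveyor's) formula: 2A = Σ (x_i·y_{i+1} − x_{i+1}·y_i), indices taken mod 6.
Cross-terms: 95, 12, 30, 39, 30, 56  ⇒  Σ = 262
Area = |Σ|/2 = 131.

131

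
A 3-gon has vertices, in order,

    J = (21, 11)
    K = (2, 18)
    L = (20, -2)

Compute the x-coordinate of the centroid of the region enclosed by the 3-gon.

43/3

Apply the shoelace formula. First the cross-terms c_i = x_i·y_{i+1} − x_{i+1}·y_i:
  356, -364, 262  ⇒  2A = 254, A = 127.
Then Σ (x_i + x_{i+1})·c_i = 10922, so x̄ = 10922 / (6·127) = 43/3.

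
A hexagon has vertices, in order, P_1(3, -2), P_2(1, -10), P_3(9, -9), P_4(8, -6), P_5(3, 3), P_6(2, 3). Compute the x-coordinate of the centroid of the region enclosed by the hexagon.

Apply the shoelace (surveyor's) formula. First the cross-terms c_i = x_i·y_{i+1} − x_{i+1}·y_i:
  -28, 81, 18, 42, 3, -13  ⇒  2A = 103, A = 51.5.
Then Σ (x_i + x_{i+1})·c_i = 1416, so x̄ = 1416 / (6·51.5) = 472/103.

472/103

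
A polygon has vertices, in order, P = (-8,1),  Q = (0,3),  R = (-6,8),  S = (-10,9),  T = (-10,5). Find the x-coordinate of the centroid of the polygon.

-836/135

Apply Gauss's area formula. First the cross-terms c_i = x_i·y_{i+1} − x_{i+1}·y_i:
  -24, 18, 26, 40, 30  ⇒  2A = 90, A = 45.
Then Σ (x_i + x_{i+1})·c_i = -1672, so x̄ = -1672 / (6·45) = -836/135.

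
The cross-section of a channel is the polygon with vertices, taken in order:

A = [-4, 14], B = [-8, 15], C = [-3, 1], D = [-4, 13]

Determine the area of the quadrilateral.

25

Apply Gauss's area formula: 2A = Σ (x_i·y_{i+1} − x_{i+1}·y_i), indices taken mod 4.
A→B: (-4)(15) − (-8)(14) = 52
B→C: (-8)(1) − (-3)(15) = 37
C→D: (-3)(13) − (-4)(1) = -35
D→A: (-4)(14) − (-4)(13) = -4
Σ = 50
Area = |Σ|/2 = 25.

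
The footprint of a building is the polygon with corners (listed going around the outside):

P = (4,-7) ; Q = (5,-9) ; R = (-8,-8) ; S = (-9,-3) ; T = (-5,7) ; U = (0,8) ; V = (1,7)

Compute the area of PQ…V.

Apply the shoelace formula: 2A = Σ (x_i·y_{i+1} − x_{i+1}·y_i), indices taken mod 7.
P→Q: (4)(-9) − (5)(-7) = -1
Q→R: (5)(-8) − (-8)(-9) = -112
R→S: (-8)(-3) − (-9)(-8) = -48
S→T: (-9)(7) − (-5)(-3) = -78
T→U: (-5)(8) − (0)(7) = -40
U→V: (0)(7) − (1)(8) = -8
V→P: (1)(-7) − (4)(7) = -35
Σ = -322
Area = |Σ|/2 = 161.

161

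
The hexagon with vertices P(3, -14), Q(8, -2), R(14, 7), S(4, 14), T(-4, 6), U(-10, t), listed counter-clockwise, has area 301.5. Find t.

Write out the shoelace sum; only the two edges meeting at U involve t:
2·Area = [((-4)·t − (-10)·6) + ((-10)·(-14) − 3·t)] + 438
       = -7·t + 638 = 603
⇒ t = 5.

5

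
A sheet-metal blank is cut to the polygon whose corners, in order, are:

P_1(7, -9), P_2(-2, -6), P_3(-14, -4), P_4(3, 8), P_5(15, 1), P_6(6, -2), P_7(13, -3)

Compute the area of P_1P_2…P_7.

Cross-terms: -60, -76, -100, -117, -36, 8, -96  ⇒  Σ = -477
Area = |Σ|/2 = 238.5.

238.5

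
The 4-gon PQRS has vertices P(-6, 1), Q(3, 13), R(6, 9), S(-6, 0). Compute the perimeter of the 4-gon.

36

|PQ| = √((9)² + (12)²) = √225 = 15
|QR| = √((3)² + (-4)²) = √25 = 5
|RS| = √((-12)² + (-9)²) = √225 = 15
|SP| = √((0)² + (1)²) = √1 = 1
Perimeter = 15 + 5 + 15 + 1 = 36.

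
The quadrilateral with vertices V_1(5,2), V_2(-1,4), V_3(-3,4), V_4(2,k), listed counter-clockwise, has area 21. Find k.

-2

The doubled signed area Σ (x_i y_{i+1} − x_{i+1} y_i) is linear in k.
With k=0 it equals 26; the coefficient of k is -8 (from the two edges through V_4).
So -8·k + 26 = 2·21 = 42 ⇒ k = -2.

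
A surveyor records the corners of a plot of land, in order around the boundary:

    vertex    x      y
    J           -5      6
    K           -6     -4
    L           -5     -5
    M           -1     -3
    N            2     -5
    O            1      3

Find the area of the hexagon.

59.5

Cross-terms: 56, 10, 10, 11, 11, 21  ⇒  Σ = 119
Area = |Σ|/2 = 59.5.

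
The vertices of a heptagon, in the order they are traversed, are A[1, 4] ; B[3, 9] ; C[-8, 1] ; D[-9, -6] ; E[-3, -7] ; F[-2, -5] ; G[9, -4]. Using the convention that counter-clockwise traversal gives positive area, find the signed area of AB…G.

Apply the shoelace (surveyor's) formula: 2A = Σ (x_i·y_{i+1} − x_{i+1}·y_i), indices taken mod 7.
Σ = (-3) + (75) + (57) + (45) + (1) + (53) + (40) = 268
Signed area = Σ/2 = 134 (positive ⇒ counter-clockwise traversal).

134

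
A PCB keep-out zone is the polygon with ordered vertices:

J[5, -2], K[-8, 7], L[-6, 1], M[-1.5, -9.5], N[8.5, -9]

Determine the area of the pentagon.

Σ = (19) + (34) + (58.5) + (94.25) + (28) = 233.75
Area = |Σ|/2 = 116.875.

116.875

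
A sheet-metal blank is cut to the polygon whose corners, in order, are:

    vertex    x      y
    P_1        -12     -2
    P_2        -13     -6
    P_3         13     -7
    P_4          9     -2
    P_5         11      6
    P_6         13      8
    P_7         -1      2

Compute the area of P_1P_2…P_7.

Apply the shoelace (surveyor's) formula: 2A = Σ (x_i·y_{i+1} − x_{i+1}·y_i), indices taken mod 7.
Σ = (46) + (169) + (37) + (76) + (10) + (34) + (26) = 398
Area = |Σ|/2 = 199.

199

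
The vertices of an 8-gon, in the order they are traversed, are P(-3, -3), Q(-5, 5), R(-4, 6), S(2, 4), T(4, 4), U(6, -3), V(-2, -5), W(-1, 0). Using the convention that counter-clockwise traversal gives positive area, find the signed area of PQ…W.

-75

Apply Gauss's area formula: 2A = Σ (x_i·y_{i+1} − x_{i+1}·y_i), indices taken mod 8.
Cross-terms: -30, -10, -28, -8, -36, -36, -5, 3  ⇒  Σ = -150
Signed area = Σ/2 = -75 (negative ⇒ clockwise traversal).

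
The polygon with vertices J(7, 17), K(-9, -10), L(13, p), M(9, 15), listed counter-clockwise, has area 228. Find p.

Write out the shoelace sum; only the two edges meeting at L involve p:
2·Area = [((-9)·p − 13·(-10)) + (13·15 − 9·p)] + 131
       = -18·p + 456 = 456
⇒ p = 0.

0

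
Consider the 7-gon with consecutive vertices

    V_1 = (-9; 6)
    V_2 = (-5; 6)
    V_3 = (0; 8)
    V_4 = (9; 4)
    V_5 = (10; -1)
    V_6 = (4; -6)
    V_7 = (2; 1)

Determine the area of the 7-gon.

Σ = (-24) + (-40) + (-72) + (-49) + (-56) + (16) + (21) = -204
Area = |Σ|/2 = 102.

102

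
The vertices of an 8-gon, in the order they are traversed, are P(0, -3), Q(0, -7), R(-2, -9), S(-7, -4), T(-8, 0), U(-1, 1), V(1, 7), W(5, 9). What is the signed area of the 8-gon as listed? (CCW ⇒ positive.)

Apply the surveyor's formula: 2A = Σ (x_i·y_{i+1} − x_{i+1}·y_i), indices taken mod 8.
P→Q: (0)(-7) − (0)(-3) = 0
Q→R: (0)(-9) − (-2)(-7) = -14
R→S: (-2)(-4) − (-7)(-9) = -55
S→T: (-7)(0) − (-8)(-4) = -32
T→U: (-8)(1) − (-1)(0) = -8
U→V: (-1)(7) − (1)(1) = -8
V→W: (1)(9) − (5)(7) = -26
W→P: (5)(-3) − (0)(9) = -15
Σ = -158
Signed area = Σ/2 = -79 (negative ⇒ clockwise traversal).

-79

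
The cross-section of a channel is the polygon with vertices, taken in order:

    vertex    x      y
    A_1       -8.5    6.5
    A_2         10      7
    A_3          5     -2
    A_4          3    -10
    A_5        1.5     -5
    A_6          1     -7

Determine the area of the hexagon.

141

Σ = (-124.5) + (-55) + (-44) + (0) + (-5.5) + (-53) = -282
Area = |Σ|/2 = 141.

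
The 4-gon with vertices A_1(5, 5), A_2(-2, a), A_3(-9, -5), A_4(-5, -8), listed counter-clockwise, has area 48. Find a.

1

Write out the shoelace sum; only the two edges meeting at A_2 involve a:
2·Area = [(5·a − (-2)·5) + ((-2)·(-5) − (-9)·a)] + 62
       = 14·a + 82 = 96
⇒ a = 1.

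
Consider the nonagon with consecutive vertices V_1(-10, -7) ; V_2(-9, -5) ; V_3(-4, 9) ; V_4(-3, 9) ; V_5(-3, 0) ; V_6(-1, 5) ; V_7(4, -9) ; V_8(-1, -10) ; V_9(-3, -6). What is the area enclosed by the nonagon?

Apply Gauss's area formula: 2A = Σ (x_i·y_{i+1} − x_{i+1}·y_i), indices taken mod 9.
Cross-terms: -13, -101, -9, 27, -15, -11, -49, -24, -39  ⇒  Σ = -234
Area = |Σ|/2 = 117.

117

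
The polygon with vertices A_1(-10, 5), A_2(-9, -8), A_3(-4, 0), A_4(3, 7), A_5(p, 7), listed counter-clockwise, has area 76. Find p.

2

The doubled signed area Σ (x_i y_{i+1} − x_{i+1} y_i) is linear in p.
With p=0 it equals 156; the coefficient of p is -2 (from the two edges through A_5).
So -2·p + 156 = 2·76 = 152 ⇒ p = 2.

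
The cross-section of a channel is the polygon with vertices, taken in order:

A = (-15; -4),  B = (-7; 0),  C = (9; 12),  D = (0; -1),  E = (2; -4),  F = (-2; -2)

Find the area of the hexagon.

76.5

Σ = (-28) + (-84) + (-9) + (2) + (-12) + (-22) = -153
Area = |Σ|/2 = 76.5.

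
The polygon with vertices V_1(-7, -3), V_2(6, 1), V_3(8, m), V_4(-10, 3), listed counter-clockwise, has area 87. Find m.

6

Write out the shoelace sum; only the two edges meeting at V_3 involve m:
2·Area = [(6·m − 8·1) + (8·3 − (-10)·m)] + 62
       = 16·m + 78 = 174
⇒ m = 6.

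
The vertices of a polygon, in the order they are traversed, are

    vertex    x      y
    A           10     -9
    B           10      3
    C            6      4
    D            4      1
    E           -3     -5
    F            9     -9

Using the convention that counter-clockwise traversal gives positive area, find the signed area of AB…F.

Apply Gauss's area formula: 2A = Σ (x_i·y_{i+1} − x_{i+1}·y_i), indices taken mod 6.
Cross-terms: 120, 22, -10, -17, 72, 9  ⇒  Σ = 196
Signed area = Σ/2 = 98 (positive ⇒ counter-clockwise traversal).

98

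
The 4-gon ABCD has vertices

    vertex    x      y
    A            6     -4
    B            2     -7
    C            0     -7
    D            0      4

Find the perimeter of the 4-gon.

28

|AB| = √((-4)² + (-3)²) = √25 = 5
|BC| = √((-2)² + (0)²) = √4 = 2
|CD| = √((0)² + (11)²) = √121 = 11
|DA| = √((6)² + (-8)²) = √100 = 10
Perimeter = 5 + 2 + 11 + 10 = 28.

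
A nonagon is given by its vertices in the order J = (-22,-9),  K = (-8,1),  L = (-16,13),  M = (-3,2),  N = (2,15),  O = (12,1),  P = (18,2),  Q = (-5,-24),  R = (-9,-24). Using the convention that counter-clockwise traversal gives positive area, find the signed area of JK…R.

-680.5

Σ = (-94) + (-88) + (7) + (-49) + (-178) + (6) + (-422) + (-96) + (-447) = -1361
Signed area = Σ/2 = -680.5 (negative ⇒ clockwise traversal).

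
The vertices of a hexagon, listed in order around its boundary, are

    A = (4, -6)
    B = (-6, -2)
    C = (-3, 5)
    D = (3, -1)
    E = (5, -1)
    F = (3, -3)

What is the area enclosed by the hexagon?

Cross-terms: -44, -36, -12, 2, -12, -6  ⇒  Σ = -108
Area = |Σ|/2 = 54.

54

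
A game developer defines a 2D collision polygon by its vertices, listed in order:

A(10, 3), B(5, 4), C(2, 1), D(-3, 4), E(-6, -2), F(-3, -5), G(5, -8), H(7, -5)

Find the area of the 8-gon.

Apply the surveyor's formula: 2A = Σ (x_i·y_{i+1} − x_{i+1}·y_i), indices taken mod 8.
A→B: (10)(4) − (5)(3) = 25
B→C: (5)(1) − (2)(4) = -3
C→D: (2)(4) − (-3)(1) = 11
D→E: (-3)(-2) − (-6)(4) = 30
E→F: (-6)(-5) − (-3)(-2) = 24
F→G: (-3)(-8) − (5)(-5) = 49
G→H: (5)(-5) − (7)(-8) = 31
H→A: (7)(3) − (10)(-5) = 71
Σ = 238
Area = |Σ|/2 = 119.

119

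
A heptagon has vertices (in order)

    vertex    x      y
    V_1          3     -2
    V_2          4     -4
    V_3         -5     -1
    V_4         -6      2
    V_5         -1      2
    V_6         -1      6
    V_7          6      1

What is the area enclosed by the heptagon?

55

Cross-terms: -4, -24, -16, -10, -4, -37, -15  ⇒  Σ = -110
Area = |Σ|/2 = 55.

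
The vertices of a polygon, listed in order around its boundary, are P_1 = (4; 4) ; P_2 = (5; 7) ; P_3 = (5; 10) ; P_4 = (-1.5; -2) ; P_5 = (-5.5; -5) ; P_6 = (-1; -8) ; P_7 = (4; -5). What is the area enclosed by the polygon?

Apply Gauss's area formula: 2A = Σ (x_i·y_{i+1} − x_{i+1}·y_i), indices taken mod 7.
Σ = (8) + (15) + (5) + (-3.5) + (39) + (37) + (36) = 136.5
Area = |Σ|/2 = 68.25.

68.25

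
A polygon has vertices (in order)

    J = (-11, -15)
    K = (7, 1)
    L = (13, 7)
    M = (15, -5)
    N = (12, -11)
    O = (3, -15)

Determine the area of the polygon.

251

Apply the surveyor's formula: 2A = Σ (x_i·y_{i+1} − x_{i+1}·y_i), indices taken mod 6.
Σ = (94) + (36) + (-170) + (-105) + (-147) + (-210) = -502
Area = |Σ|/2 = 251.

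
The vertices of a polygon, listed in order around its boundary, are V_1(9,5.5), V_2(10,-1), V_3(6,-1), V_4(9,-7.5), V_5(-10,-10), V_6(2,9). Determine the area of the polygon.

Σ = (-64) + (-4) + (-36) + (-165) + (-70) + (-70) = -409
Area = |Σ|/2 = 204.5.

204.5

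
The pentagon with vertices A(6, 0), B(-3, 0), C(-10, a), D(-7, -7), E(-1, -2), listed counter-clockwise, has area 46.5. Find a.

Write out the shoelace sum; only the two edges meeting at C involve a:
2·Area = [((-3)·a − (-10)·0) + ((-10)·(-7) − (-7)·a)] + 19
       = 4·a + 89 = 93
⇒ a = 1.

1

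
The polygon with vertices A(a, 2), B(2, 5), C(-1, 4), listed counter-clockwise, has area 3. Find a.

The doubled signed area Σ (x_i y_{i+1} − x_{i+1} y_i) is linear in a.
With a=0 it equals 7; the coefficient of a is 1 (from the two edges through A).
So 1·a + 7 = 2·3 = 6 ⇒ a = -1.

-1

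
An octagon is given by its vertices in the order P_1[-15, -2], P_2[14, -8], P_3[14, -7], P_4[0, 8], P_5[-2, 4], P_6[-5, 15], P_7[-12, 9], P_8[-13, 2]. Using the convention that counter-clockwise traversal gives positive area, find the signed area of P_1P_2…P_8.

Σ = (148) + (14) + (112) + (16) + (-10) + (135) + (93) + (56) = 564
Signed area = Σ/2 = 282 (positive ⇒ counter-clockwise traversal).

282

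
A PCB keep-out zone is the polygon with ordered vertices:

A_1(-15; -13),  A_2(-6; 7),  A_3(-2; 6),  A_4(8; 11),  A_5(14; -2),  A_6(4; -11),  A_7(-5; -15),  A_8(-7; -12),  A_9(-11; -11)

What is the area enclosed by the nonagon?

414

Apply the surveyor's formula: 2A = Σ (x_i·y_{i+1} − x_{i+1}·y_i), indices taken mod 9.
Σ = (-183) + (-22) + (-70) + (-170) + (-146) + (-115) + (-45) + (-55) + (-22) = -828
Area = |Σ|/2 = 414.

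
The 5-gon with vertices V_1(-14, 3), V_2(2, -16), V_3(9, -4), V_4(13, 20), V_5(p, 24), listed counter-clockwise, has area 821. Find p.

The doubled signed area Σ (x_i y_{i+1} − x_{i+1} y_i) is linear in p.
With p=0 it equals 1234; the coefficient of p is -17 (from the two edges through V_5).
So -17·p + 1234 = 2·821 = 1642 ⇒ p = -24.

-24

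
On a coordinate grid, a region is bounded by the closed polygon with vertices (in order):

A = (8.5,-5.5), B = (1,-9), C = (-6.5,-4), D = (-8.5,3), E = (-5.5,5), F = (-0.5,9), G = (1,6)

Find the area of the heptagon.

Apply Gauss's area formula: 2A = Σ (x_i·y_{i+1} − x_{i+1}·y_i), indices taken mod 7.
Σ = (-71) + (-62.5) + (-53.5) + (-26) + (-47) + (-12) + (-56.5) = -328.5
Area = |Σ|/2 = 164.25.

164.25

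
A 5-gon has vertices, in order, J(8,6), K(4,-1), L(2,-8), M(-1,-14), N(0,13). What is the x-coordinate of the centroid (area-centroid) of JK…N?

Apply Gauss's area formula. First the cross-terms c_i = x_i·y_{i+1} − x_{i+1}·y_i:
  -32, -30, -36, -13, -104  ⇒  2A = -215, A = -107.5.
Then Σ (x_i + x_{i+1})·c_i = -1419, so x̄ = -1419 / (6·(-107.5)) = 2.2.

2.2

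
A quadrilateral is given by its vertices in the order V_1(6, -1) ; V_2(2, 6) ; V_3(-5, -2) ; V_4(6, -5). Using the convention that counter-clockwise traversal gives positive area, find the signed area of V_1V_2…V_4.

62.5

Apply the shoelace (surveyor's) formula: 2A = Σ (x_i·y_{i+1} − x_{i+1}·y_i), indices taken mod 4.
Σ = (38) + (26) + (37) + (24) = 125
Signed area = Σ/2 = 62.5 (positive ⇒ counter-clockwise traversal).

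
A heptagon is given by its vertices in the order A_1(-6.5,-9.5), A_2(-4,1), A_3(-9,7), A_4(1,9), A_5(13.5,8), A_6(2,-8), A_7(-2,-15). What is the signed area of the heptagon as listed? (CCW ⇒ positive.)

-256.75

Σ = (-44.5) + (-19) + (-88) + (-113.5) + (-124) + (-46) + (-78.5) = -513.5
Signed area = Σ/2 = -256.75 (negative ⇒ clockwise traversal).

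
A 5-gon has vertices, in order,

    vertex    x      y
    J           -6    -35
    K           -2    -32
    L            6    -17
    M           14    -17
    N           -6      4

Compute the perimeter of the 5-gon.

|JK| = √((4)² + (3)²) = √25 = 5
|KL| = √((8)² + (15)²) = √289 = 17
|LM| = √((8)² + (0)²) = √64 = 8
|MN| = √((-20)² + (21)²) = √841 = 29
|NJ| = √((0)² + (-39)²) = √1521 = 39
Perimeter = 5 + 17 + 8 + 29 + 39 = 98.

98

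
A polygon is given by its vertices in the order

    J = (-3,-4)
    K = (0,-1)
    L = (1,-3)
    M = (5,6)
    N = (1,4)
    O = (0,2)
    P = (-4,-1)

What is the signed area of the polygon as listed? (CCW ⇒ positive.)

J→K: (-3)(-1) − (0)(-4) = 3
K→L: (0)(-3) − (1)(-1) = 1
L→M: (1)(6) − (5)(-3) = 21
M→N: (5)(4) − (1)(6) = 14
N→O: (1)(2) − (0)(4) = 2
O→P: (0)(-1) − (-4)(2) = 8
P→J: (-4)(-4) − (-3)(-1) = 13
Σ = 62
Signed area = Σ/2 = 31 (positive ⇒ counter-clockwise traversal).

31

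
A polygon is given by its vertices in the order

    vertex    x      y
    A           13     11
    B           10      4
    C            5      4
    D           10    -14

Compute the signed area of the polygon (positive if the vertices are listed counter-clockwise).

Apply the surveyor's formula: 2A = Σ (x_i·y_{i+1} − x_{i+1}·y_i), indices taken mod 4.
A→B: (13)(4) − (10)(11) = -58
B→C: (10)(4) − (5)(4) = 20
C→D: (5)(-14) − (10)(4) = -110
D→A: (10)(11) − (13)(-14) = 292
Σ = 144
Signed area = Σ/2 = 72 (positive ⇒ counter-clockwise traversal).

72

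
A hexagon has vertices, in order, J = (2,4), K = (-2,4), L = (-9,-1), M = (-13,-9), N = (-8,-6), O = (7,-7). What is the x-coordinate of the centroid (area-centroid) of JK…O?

-440/201

Apply the surveyor's formula. First the cross-terms c_i = x_i·y_{i+1} − x_{i+1}·y_i:
  16, 38, 68, 6, 98, 42  ⇒  2A = 268, A = 134.
Then Σ (x_i + x_{i+1})·c_i = -1760, so x̄ = -1760 / (6·134) = -440/201.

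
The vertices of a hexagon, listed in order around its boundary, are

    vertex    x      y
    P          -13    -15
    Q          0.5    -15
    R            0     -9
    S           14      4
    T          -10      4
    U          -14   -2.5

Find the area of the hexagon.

Σ = (202.5) + (-4.5) + (126) + (96) + (81) + (177.5) = 678.5
Area = |Σ|/2 = 339.25.

339.25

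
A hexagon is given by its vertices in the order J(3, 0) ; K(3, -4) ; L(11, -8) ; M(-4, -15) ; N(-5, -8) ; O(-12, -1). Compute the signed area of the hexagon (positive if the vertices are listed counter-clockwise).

-160

Apply the shoelace (surveyor's) formula: 2A = Σ (x_i·y_{i+1} − x_{i+1}·y_i), indices taken mod 6.
Cross-terms: -12, 20, -197, -43, -91, 3  ⇒  Σ = -320
Signed area = Σ/2 = -160 (negative ⇒ clockwise traversal).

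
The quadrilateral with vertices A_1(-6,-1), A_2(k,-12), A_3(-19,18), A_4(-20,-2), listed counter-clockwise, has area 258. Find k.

14

The doubled signed area Σ (x_i y_{i+1} − x_{i+1} y_i) is linear in k.
With k=0 it equals 250; the coefficient of k is 19 (from the two edges through A_2).
So 19·k + 250 = 2·258 = 516 ⇒ k = 14.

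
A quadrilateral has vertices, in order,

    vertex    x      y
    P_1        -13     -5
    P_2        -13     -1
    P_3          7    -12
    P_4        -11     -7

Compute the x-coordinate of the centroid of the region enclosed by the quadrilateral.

Apply Gauss's area formula. First the cross-terms c_i = x_i·y_{i+1} − x_{i+1}·y_i:
  -52, 163, -181, -36  ⇒  2A = -106, A = -53.
Then Σ (x_i + x_{i+1})·c_i = 1962, so x̄ = 1962 / (6·(-53)) = -327/53.

-327/53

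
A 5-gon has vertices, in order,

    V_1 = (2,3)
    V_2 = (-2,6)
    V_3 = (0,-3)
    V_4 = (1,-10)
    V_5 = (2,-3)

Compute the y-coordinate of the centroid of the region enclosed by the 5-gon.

-10/21

Apply the shoelace (surveyor's) formula. First the cross-terms c_i = x_i·y_{i+1} − x_{i+1}·y_i:
  18, 6, 3, 17, 12  ⇒  2A = 56, A = 28.
Then Σ (y_i + y_{i+1})·c_i = -80, so ȳ = -80 / (6·28) = -10/21.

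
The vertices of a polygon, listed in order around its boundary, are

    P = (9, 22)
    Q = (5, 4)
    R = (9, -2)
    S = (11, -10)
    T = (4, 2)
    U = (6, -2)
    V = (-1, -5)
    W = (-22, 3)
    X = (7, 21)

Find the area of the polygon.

404.5

Σ = (-74) + (-46) + (-68) + (62) + (-20) + (-32) + (-113) + (-483) + (-35) = -809
Area = |Σ|/2 = 404.5.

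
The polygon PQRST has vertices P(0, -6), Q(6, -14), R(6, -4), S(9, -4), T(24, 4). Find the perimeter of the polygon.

|PQ| = √((6)² + (-8)²) = √100 = 10
|QR| = √((0)² + (10)²) = √100 = 10
|RS| = √((3)² + (0)²) = √9 = 3
|ST| = √((15)² + (8)²) = √289 = 17
|TP| = √((-24)² + (-10)²) = √676 = 26
Perimeter = 10 + 10 + 3 + 17 + 26 = 66.

66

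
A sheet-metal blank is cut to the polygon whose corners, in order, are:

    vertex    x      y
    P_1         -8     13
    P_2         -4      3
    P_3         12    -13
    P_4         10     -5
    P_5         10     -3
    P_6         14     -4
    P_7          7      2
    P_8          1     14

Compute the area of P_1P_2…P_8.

206.5

Σ = (28) + (16) + (70) + (20) + (2) + (56) + (96) + (125) = 413
Area = |Σ|/2 = 206.5.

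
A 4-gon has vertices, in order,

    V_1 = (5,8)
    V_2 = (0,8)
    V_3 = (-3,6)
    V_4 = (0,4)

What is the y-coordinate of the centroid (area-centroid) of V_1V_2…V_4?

Apply the surveyor's formula. First the cross-terms c_i = x_i·y_{i+1} − x_{i+1}·y_i:
  40, 24, -12, -20  ⇒  2A = 32, A = 16.
Then Σ (y_i + y_{i+1})·c_i = 616, so ȳ = 616 / (6·16) = 77/12.

77/12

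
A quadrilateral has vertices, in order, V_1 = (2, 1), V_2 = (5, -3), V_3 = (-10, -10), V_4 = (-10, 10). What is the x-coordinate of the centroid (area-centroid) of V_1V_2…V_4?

Apply the shoelace formula. First the cross-terms c_i = x_i·y_{i+1} − x_{i+1}·y_i:
  -11, -80, -200, -30  ⇒  2A = -321, A = -160.5.
Then Σ (x_i + x_{i+1})·c_i = 4563, so x̄ = 4563 / (6·(-160.5)) = -507/107.

-507/107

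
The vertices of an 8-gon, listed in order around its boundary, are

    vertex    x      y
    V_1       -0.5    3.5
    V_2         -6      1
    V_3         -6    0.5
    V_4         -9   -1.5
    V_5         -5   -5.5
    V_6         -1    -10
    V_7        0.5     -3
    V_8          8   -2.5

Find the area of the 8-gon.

90.5

Apply the shoelace (surveyor's) formula: 2A = Σ (x_i·y_{i+1} − x_{i+1}·y_i), indices taken mod 8.
Σ = (20.5) + (3) + (13.5) + (42) + (44.5) + (8) + (22.75) + (26.75) = 181
Area = |Σ|/2 = 90.5.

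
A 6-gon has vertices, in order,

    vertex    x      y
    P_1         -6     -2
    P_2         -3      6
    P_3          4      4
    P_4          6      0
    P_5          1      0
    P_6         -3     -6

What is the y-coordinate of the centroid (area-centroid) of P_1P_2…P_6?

Apply the surveyor's formula. First the cross-terms c_i = x_i·y_{i+1} − x_{i+1}·y_i:
  -42, -36, -24, 0, -6, -30  ⇒  2A = -138, A = -69.
Then Σ (y_i + y_{i+1})·c_i = -348, so ȳ = -348 / (6·(-69)) = 58/69.

58/69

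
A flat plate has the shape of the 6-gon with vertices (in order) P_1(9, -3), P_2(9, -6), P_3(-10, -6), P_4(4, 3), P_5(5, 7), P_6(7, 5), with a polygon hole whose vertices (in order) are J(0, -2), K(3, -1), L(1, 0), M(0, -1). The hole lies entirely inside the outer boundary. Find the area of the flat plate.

109

Outer boundary:
Σ = (-27) + (-114) + (-6) + (13) + (-24) + (-66) = -224
Area = |Σ|/2 = 112.
Hole:
J→K: (0)(-1) − (3)(-2) = 6
K→L: (3)(0) − (1)(-1) = 1
L→M: (1)(-1) − (0)(0) = -1
M→J: (0)(-2) − (0)(-1) = 0
Σ = 6
Area = |Σ|/2 = 3.
Net area = 112 − 3 = 109.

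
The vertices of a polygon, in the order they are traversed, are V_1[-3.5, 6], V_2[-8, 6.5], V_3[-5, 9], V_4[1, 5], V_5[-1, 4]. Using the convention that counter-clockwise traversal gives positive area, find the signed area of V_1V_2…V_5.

-15.625

Apply the shoelace (surveyor's) formula: 2A = Σ (x_i·y_{i+1} − x_{i+1}·y_i), indices taken mod 5.
Cross-terms: 25.25, -39.5, -34, 9, 8  ⇒  Σ = -31.25
Signed area = Σ/2 = -15.625 (negative ⇒ clockwise traversal).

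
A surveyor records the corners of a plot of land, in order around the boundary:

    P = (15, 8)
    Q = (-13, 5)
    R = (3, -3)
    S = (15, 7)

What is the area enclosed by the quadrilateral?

Apply the shoelace (surveyor's) formula: 2A = Σ (x_i·y_{i+1} − x_{i+1}·y_i), indices taken mod 4.
Cross-terms: 179, 24, 66, 15  ⇒  Σ = 284
Area = |Σ|/2 = 142.

142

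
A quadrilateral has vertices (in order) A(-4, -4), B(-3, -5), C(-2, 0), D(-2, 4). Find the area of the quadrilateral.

7

A→B: (-4)(-5) − (-3)(-4) = 8
B→C: (-3)(0) − (-2)(-5) = -10
C→D: (-2)(4) − (-2)(0) = -8
D→A: (-2)(-4) − (-4)(4) = 24
Σ = 14
Area = |Σ|/2 = 7.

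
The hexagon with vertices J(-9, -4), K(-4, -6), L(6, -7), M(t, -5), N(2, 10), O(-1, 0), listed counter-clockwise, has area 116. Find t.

8

Write out the shoelace sum; only the two edges meeting at M involve t:
2·Area = [(6·(-5) − t·(-7)) + (t·10 − 2·(-5))] + 116
       = 17·t + 96 = 232
⇒ t = 8.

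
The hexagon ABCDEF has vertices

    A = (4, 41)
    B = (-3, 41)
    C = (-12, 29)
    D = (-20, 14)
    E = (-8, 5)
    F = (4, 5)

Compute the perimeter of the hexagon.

102

|AB| = √((-7)² + (0)²) = √49 = 7
|BC| = √((-9)² + (-12)²) = √225 = 15
|CD| = √((-8)² + (-15)²) = √289 = 17
|DE| = √((12)² + (-9)²) = √225 = 15
|EF| = √((12)² + (0)²) = √144 = 12
|FA| = √((0)² + (36)²) = √1296 = 36
Perimeter = 7 + 15 + 17 + 15 + 12 + 36 = 102.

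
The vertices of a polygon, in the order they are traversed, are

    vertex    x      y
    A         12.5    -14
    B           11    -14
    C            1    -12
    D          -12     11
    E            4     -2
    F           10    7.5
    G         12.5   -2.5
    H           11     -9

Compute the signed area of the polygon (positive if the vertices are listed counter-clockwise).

-243.625

Apply the shoelace formula: 2A = Σ (x_i·y_{i+1} − x_{i+1}·y_i), indices taken mod 8.
A→B: (12.5)(-14) − (11)(-14) = -21
B→C: (11)(-12) − (1)(-14) = -118
C→D: (1)(11) − (-12)(-12) = -133
D→E: (-12)(-2) − (4)(11) = -20
E→F: (4)(7.5) − (10)(-2) = 50
F→G: (10)(-2.5) − (12.5)(7.5) = -118.75
G→H: (12.5)(-9) − (11)(-2.5) = -85
H→A: (11)(-14) − (12.5)(-9) = -41.5
Σ = -487.25
Signed area = Σ/2 = -243.625 (negative ⇒ clockwise traversal).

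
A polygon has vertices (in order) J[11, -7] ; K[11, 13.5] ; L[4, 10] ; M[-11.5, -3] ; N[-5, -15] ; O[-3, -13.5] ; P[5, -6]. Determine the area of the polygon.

340.5

Apply the surveyor's formula: 2A = Σ (x_i·y_{i+1} − x_{i+1}·y_i), indices taken mod 7.
J→K: (11)(13.5) − (11)(-7) = 225.5
K→L: (11)(10) − (4)(13.5) = 56
L→M: (4)(-3) − (-11.5)(10) = 103
M→N: (-11.5)(-15) − (-5)(-3) = 157.5
N→O: (-5)(-13.5) − (-3)(-15) = 22.5
O→P: (-3)(-6) − (5)(-13.5) = 85.5
P→J: (5)(-7) − (11)(-6) = 31
Σ = 681
Area = |Σ|/2 = 340.5.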